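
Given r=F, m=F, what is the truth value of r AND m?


Conjunction is true only when both operands are true.
Substitute: r=F, m=F.
F AND F evaluates to F.

F


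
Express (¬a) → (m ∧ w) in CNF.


Step 1: Rewrite (¬a) → (m ∧ w) as ¬(¬a) ∨ (m ∧ w).
Step 2: Distribute ∨ over ∧.
Step 3: Eliminate any double negations (¬¬X = X).

(a ∨ m) ∧ (a ∨ w)


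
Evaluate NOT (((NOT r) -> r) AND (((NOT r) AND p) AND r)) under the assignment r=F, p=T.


Substitute r=F, p=T:
NOT r = T
(NOT r) -> r = T -> F = F
NOT r = T
(NOT r) AND p = T AND T = T
((NOT r) AND p) AND r = T AND F = F
((NOT r) -> r) AND (((NOT r) AND p) AND r) = F AND F = F
NOT (((NOT r) -> r) AND (((NOT r) AND p) AND r)) = T

T


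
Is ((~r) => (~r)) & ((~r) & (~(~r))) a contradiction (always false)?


Truth table over {r}:
r | φ
-----
False | False
True | False
Every row is false.

Yes, it is a contradiction.


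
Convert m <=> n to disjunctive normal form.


Step 1: m ↔ n is true exactly when both agree: (m ∧ n) ∨ (¬m ∧ ¬n).

(m & n) | ((~m) & (~n))


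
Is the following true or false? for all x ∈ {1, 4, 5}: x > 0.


Evaluate the predicate on each element: 1:T, 4:T, 5:T.
Every element satisfies the predicate.

T


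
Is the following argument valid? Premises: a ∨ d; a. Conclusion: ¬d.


This is affirming a disjunct (fallacy). There exist truth assignments where the premises are all true but the conclusion is false.

Invalid.


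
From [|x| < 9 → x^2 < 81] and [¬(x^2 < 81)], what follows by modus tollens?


Modus tollens: from (P → Q) and ¬Q, infer ¬P.
Q = 'x^2 < 81' is denied; since P → Q, P must also fail.

Not (|x| < 9).


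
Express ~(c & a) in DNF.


Step 1: Apply De Morgan: ¬(c ∧ a) = ¬c ∨ ¬a.

(~c) | (~a)


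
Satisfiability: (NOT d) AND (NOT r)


Search for a satisfying assignment over {d, r}.
Try d=F, r=F: the formula evaluates to T.
A satisfying assignment exists.

Satisfiable.


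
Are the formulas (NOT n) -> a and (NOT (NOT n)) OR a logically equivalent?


Compare truth tables:
a | n | φ | ψ
-------------
F | F | F | F
T | F | T | T
F | T | T | T
T | T | T | T
The columns φ and ψ agree on every row.

Yes, they are logically equivalent.


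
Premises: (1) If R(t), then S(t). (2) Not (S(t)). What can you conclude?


Modus tollens: from (P → Q) and ¬Q, infer ¬P.
Q = 'S(t)' is denied; since P → Q, P must also fail.

Not (R(t)).


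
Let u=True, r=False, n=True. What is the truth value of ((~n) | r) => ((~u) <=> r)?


Substitute u=True, r=False, n=True:
~n = False
(~n) | r = False | False = False
~u = False
(~u) <=> r = False <=> False = True
((~n) | r) => ((~u) <=> r) = False => True = True

True


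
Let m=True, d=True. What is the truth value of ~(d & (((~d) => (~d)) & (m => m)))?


Substitute m=True, d=True:
~d = False
~d = False
(~d) => (~d) = False => False = True
m => m = True => True = True
((~d) => (~d)) & (m => m) = True & True = True
d & (((~d) => (~d)) & (m => m)) = True & True = True
~(d & (((~d) => (~d)) & (m => m))) = False

False


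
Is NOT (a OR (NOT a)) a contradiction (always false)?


Truth table over {a}:
a | φ
-----
F | F
T | F
Every row is false.

Yes, it is a contradiction.


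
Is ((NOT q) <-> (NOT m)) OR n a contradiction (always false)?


Truth table over {m, n, q}:
m | n | q | φ
-------------
F | F | F | T
T | F | F | F
F | T | F | T
T | T | F | T
F | F | T | F
T | F | T | T
F | T | T | T
T | T | T | T
Satisfying assignment at row 1: m=F, n=F, q=F gives T.

No, it is not a contradiction.


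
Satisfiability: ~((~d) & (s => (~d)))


Search for a satisfying assignment over {d, s}.
Try d=True, s=False: the formula evaluates to True.
A satisfying assignment exists.

Satisfiable.


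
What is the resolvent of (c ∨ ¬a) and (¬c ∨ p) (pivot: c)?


The clauses contain complementary literals c and ¬c.
Resolution eliminates this pair and disjoins the remaining literals (merging duplicates).

(¬a ∨ p)


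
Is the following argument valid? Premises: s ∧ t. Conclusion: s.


This matches the form of conjunction elimination: the conclusion follows in every model of the premises.

Valid.


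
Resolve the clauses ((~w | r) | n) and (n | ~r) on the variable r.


The clauses contain complementary literals r and ~r.
Resolution eliminates this pair and disjoins the remaining literals (merging duplicates).

(~w | n)


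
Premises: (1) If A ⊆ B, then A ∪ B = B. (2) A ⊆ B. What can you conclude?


Modus ponens: from (P → Q) and P, infer Q.
P = 'A ⊆ B' is asserted, and P → Q holds, so Q follows.

A ∪ B = B.


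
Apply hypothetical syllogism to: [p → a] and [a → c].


Hypothetical syllogism: from (P → Q) and (Q → R), infer (P → R).
Chain the two implications through the shared middle term 'a'.

p → c


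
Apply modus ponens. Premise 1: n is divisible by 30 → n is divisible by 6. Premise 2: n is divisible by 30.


Modus ponens: from (P → Q) and P, infer Q.
P = 'n is divisible by 30' is asserted, and P → Q holds, so Q follows.

n is divisible by 6.


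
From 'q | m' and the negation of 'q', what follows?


Disjunctive syllogism: from (P ∨ Q) and ¬P, infer Q.
One disjunct, 'q', is ruled out; the other must hold.

m


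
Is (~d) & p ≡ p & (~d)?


Compare truth tables:
d | p | φ | ψ
-------------
False | False | False | False
True | False | False | False
False | True | True | True
True | True | False | False
The columns φ and ψ agree on every row.

Yes, they are logically equivalent.


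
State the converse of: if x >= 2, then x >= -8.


The converse of (P → Q) is (Q → P). It is not in general equivalent to the original.
Here P = 'x >= 2' and Q = 'x >= -8'.

If x >= -8, then x >= 2.


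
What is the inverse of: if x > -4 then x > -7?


The inverse of (P → Q) is (¬P → ¬Q). It is equivalent to the converse, not to the original.
Here P = 'x > -4' and Q = 'x > -7'.

If not (x > -4), then not (x > -7).


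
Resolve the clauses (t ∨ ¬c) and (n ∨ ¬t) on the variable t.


The clauses contain complementary literals t and ¬t.
Resolution eliminates this pair and disjoins the remaining literals (merging duplicates).

(¬c ∨ n)


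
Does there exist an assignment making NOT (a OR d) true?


Search for a satisfying assignment over {a, d}.
Try a=F, d=F: the formula evaluates to T.
A satisfying assignment exists.

Satisfiable.


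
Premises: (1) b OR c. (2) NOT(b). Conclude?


Disjunctive syllogism: from (P ∨ Q) and ¬P, infer Q.
One disjunct, 'b', is ruled out; the other must hold.

c


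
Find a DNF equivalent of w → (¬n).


Step 1: Rewrite w → (¬n) as ¬w ∨ (¬n).

(¬w) ∨ (¬n)


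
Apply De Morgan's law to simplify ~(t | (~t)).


De Morgan: the negation of a disjunction is the conjunction of the negations.
Distribute ~ across |, flipping it to &, and negate each literal.

(~t) & t


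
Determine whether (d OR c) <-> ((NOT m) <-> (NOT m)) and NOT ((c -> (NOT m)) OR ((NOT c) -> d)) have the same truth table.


Compare truth tables:
c | d | m | φ | ψ
-----------------
F | F | F | F | F
T | F | F | T | F
F | T | F | T | F
T | T | F | T | F
F | F | T | F | F
T | F | T | T | F
F | T | T | T | F
T | T | T | T | F
They differ at row 2 (c=T, d=F, m=F): φ=T but ψ=F.

No, they are not logically equivalent.


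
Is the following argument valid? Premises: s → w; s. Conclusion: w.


This matches the form of modus ponens: the conclusion follows in every model of the premises.

Valid.


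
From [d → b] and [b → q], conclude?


Hypothetical syllogism: from (P → Q) and (Q → R), infer (P → R).
Chain the two implications through the shared middle term 'b'.

d → q


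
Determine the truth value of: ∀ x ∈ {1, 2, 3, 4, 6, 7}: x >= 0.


Evaluate the predicate on each element: 1:T, 2:T, 3:T, 4:T, 6:T, 7:T.
Every element satisfies the predicate.

T


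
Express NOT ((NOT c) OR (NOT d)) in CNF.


Step 1: Apply De Morgan: ¬((¬c) ∨ (¬d)) = ¬(¬c) ∧ ¬(¬d).
Step 2: Eliminate any double negations (¬¬X = X).

c AND d


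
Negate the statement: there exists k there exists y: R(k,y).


Negation flips each quantifier (∀↔∃) and negates the inner predicate.
¬(there exists k there exists y: φ) = for all k for all y: ¬φ.

for all k for all y: NOT(R(k,y))


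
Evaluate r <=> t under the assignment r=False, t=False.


Substitute r=False, t=False:
r <=> t = False <=> False = True

True


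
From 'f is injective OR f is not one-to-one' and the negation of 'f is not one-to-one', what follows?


Disjunctive syllogism: from (P ∨ Q) and ¬P, infer Q.
One disjunct, 'f is not one-to-one', is ruled out; the other must hold.

f is injective


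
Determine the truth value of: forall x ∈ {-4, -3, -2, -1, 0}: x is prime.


Evaluate the predicate on each element: -4:False, -3:False, -2:False, -1:False, 0:False.
Counterexample x = -4 fails the predicate.

False


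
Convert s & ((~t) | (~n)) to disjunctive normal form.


Step 1: Distribute ∧ over ∨: s ∧ ((¬t) ∨ (¬n)) = (s ∧ (¬t)) ∨ (s ∧ (¬n)).

(s & (~t)) | (s & (~n))


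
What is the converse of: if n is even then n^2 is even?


The converse of (P → Q) is (Q → P). It is not in general equivalent to the original.
Here P = 'n is even' and Q = 'n^2 is even'.

If n^2 is even, then n is even.


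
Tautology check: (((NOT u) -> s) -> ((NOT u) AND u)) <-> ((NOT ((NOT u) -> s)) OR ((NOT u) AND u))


Build the truth table over {s, u}:
s | u | φ
---------
F | F | T
T | F | T
F | T | T
T | T | T
Every row evaluates to true.

Yes, it is a tautology.


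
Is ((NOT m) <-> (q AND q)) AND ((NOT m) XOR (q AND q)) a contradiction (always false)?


Truth table over {m, q}:
m | q | φ
---------
F | F | F
T | F | F
F | T | F
T | T | F
Every row is false.

Yes, it is a contradiction.


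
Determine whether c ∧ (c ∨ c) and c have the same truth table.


Compare truth tables:
c | φ | ψ
---------
F | F | F
T | T | T
The columns φ and ψ agree on every row.

Yes, they are logically equivalent.


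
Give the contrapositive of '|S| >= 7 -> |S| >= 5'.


The contrapositive of (P → Q) is (¬Q → ¬P); it is logically equivalent to the original.
Here P = '|S| >= 7' and Q = '|S| >= 5'.

If not (|S| >= 5), then not (|S| >= 7).


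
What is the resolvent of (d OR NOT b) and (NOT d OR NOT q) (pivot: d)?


The clauses contain complementary literals d and NOTd.
Resolution eliminates this pair and disjoins the remaining literals (merging duplicates).

(NOT b OR NOT q)


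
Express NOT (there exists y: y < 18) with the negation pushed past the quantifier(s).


¬(for all x: φ) = there exists x: ¬φ, and ¬(there exists x: φ) = for all x: ¬φ.
Apply to the existential statement.

for all y: NOT(y < 18)


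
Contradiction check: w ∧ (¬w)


Truth table over {w}:
w | φ
-----
F | F
T | F
Every row is false.

Yes, it is a contradiction.


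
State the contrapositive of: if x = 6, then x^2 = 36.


The contrapositive of (P → Q) is (¬Q → ¬P); it is logically equivalent to the original.
Here P = 'x = 6' and Q = 'x^2 = 36'.

If not (x^2 = 36), then not (x = 6).


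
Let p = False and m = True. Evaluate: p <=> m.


Biconditional is true when both operands have the same truth value.
Substitute: p=False, m=True.
False <=> True evaluates to False.

False


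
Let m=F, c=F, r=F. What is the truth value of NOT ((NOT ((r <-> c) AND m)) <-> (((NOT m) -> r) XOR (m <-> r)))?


Substitute m=F, c=F, r=F:
r <-> c = F <-> F = T
(r <-> c) AND m = T AND F = F
NOT ((r <-> c) AND m) = T
NOT m = T
(NOT m) -> r = T -> F = F
m <-> r = F <-> F = T
((NOT m) -> r) XOR (m <-> r) = F XOR T = T
(NOT ((r <-> c) AND m)) <-> (((NOT m) -> r) XOR (m <-> r)) = T <-> T = T
NOT ((NOT ((r <-> c) AND m)) <-> (((NOT m) -> r) XOR (m <-> r))) = F

F


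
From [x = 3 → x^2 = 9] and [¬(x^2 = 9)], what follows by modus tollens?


Modus tollens: from (P → Q) and ¬Q, infer ¬P.
Q = 'x^2 = 9' is denied; since P → Q, P must also fail.

Not (x = 3).


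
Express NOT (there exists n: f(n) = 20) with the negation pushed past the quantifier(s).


¬(for all x: φ) = there exists x: ¬φ, and ¬(there exists x: φ) = for all x: ¬φ.
Apply to the existential statement.

for all n: NOT(f(n) = 20)


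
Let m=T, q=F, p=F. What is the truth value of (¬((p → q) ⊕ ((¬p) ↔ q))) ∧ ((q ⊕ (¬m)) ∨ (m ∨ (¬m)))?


Substitute m=T, q=F, p=F:
… (earlier sub-steps elided)
¬p = T
(¬p) ↔ q = T ↔ F = F
(p → q) ⊕ ((¬p) ↔ q) = T ⊕ F = T
¬((p → q) ⊕ ((¬p) ↔ q)) = F
¬m = F
q ⊕ (¬m) = F ⊕ F = F
¬m = F
m ∨ (¬m) = T ∨ F = T
(q ⊕ (¬m)) ∨ (m ∨ (¬m)) = F ∨ T = T
(¬((p → q) ⊕ ((¬p) ↔ q))) ∧ ((q ⊕ (¬m)) ∨ (m ∨ (¬m))) = F ∧ T = F

F


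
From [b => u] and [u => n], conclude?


Hypothetical syllogism: from (P → Q) and (Q → R), infer (P → R).
Chain the two implications through the shared middle term 'u'.

b => n


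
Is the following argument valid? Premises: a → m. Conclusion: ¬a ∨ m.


This matches the form of material implication: the conclusion follows in every model of the premises.

Valid.


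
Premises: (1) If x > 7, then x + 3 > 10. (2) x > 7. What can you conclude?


Modus ponens: from (P → Q) and P, infer Q.
P = 'x > 7' is asserted, and P → Q holds, so Q follows.

x + 3 > 10.


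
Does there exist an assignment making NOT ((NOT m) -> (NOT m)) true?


Check all 2 assignments over {m}:
m | φ
-----
F | F
T | F
No assignment makes the formula true.

Unsatisfiable.


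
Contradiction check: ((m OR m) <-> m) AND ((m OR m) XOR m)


Truth table over {m}:
m | φ
-----
F | F
T | F
Every row is false.

Yes, it is a contradiction.


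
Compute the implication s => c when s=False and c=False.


Implication is false only when antecedent is true and consequent is false.
Substitute: s=False, c=False.
False => False evaluates to True.

True


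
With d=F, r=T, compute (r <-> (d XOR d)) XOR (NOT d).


Substitute d=F, r=T:
d XOR d = F XOR F = F
r <-> (d XOR d) = T <-> F = F
NOT d = T
(r <-> (d XOR d)) XOR (NOT d) = F XOR T = T

T


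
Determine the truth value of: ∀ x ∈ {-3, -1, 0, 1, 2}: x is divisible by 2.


Evaluate the predicate on each element: -3:F, -1:F, 0:T, 1:F, 2:T.
Counterexample x = -3 fails the predicate.

F


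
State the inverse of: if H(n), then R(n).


The inverse of (P → Q) is (¬P → ¬Q). It is equivalent to the converse, not to the original.
Here P = 'H(n)' and Q = 'R(n)'.

If not (H(n)), then not (R(n)).


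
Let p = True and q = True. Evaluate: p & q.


Conjunction is true only when both operands are true.
Substitute: p=True, q=True.
True & True evaluates to True.

True


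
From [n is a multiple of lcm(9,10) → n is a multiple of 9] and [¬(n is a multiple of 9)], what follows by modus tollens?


Modus tollens: from (P → Q) and ¬Q, infer ¬P.
Q = 'n is a multiple of 9' is denied; since P → Q, P must also fail.

Not (n is a multiple of lcm(9,10)).


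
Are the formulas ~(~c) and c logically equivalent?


Compare truth tables:
c | φ | ψ
---------
False | False | False
True | True | True
The columns φ and ψ agree on every row.

Yes, they are logically equivalent.


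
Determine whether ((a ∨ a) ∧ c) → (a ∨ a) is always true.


Build the truth table over {a, c}:
a | c | φ
---------
F | F | T
T | F | T
F | T | T
T | T | T
Every row evaluates to true.

Yes, it is a tautology.


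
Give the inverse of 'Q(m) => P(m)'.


The inverse of (P → Q) is (¬P → ¬Q). It is equivalent to the converse, not to the original.
Here P = 'Q(m)' and Q = 'P(m)'.

If not (Q(m)), then not (P(m)).


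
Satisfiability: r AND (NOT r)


Check all 2 assignments over {r}:
r | φ
-----
F | F
T | F
No assignment makes the formula true.

Unsatisfiable.


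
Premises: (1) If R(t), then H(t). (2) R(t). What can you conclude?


Modus ponens: from (P → Q) and P, infer Q.
P = 'R(t)' is asserted, and P → Q holds, so Q follows.

H(t).


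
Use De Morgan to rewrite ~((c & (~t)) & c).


De Morgan: the negation of a conjunction is the disjunction of the negations.
Distribute ~ across &, flipping it to |, and negate each literal.

((~c) | t) | (~c)


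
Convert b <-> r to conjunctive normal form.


Step 1: Rewrite b ↔ r as (b → r) ∧ (r → b).
Step 2: Rewrite each implication as a disjunction.

((NOT b) OR r) AND ((NOT r) OR b)


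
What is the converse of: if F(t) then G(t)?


The converse of (P → Q) is (Q → P). It is not in general equivalent to the original.
Here P = 'F(t)' and Q = 'G(t)'.

If G(t), then F(t).


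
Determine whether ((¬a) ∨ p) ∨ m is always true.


Build the truth table over {a, m, p}:
a | m | p | φ
-------------
F | F | F | T
T | F | F | F
F | T | F | T
T | T | F | T
F | F | T | T
T | F | T | T
F | T | T | T
T | T | T | T
Counterexample at row 2: with a=T, m=F, p=F, the formula is F.

No, it is not a tautology.


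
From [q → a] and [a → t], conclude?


Hypothetical syllogism: from (P → Q) and (Q → R), infer (P → R).
Chain the two implications through the shared middle term 'a'.

q → t


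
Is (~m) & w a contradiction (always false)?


Truth table over {m, w}:
m | w | φ
---------
False | False | False
True | False | False
False | True | True
True | True | False
Satisfying assignment at row 3: m=False, w=True gives True.

No, it is not a contradiction.


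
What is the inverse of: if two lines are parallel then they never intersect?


The inverse of (P → Q) is (¬P → ¬Q). It is equivalent to the converse, not to the original.
Here P = 'two lines are parallel' and Q = 'they never intersect'.

If not (two lines are parallel), then not (they never intersect).


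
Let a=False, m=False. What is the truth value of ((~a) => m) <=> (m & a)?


Substitute a=False, m=False:
~a = True
(~a) => m = True => False = False
m & a = False & False = False
((~a) => m) <=> (m & a) = False <=> False = True

True


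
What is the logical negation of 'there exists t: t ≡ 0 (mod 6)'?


¬(for all x: φ) = there exists x: ¬φ, and ¬(there exists x: φ) = for all x: ¬φ.
Apply to the existential statement.

for all t: NOT(t ≡ 0 (mod 6))


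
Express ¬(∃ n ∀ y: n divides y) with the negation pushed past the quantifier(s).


Negation flips each quantifier (∀↔∃) and negates the inner predicate.
¬(∃ n ∀ y: φ) = ∀ n ∃ y: ¬φ.

∀ n ∃ y: ¬(n divides y)


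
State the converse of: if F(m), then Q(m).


The converse of (P → Q) is (Q → P). It is not in general equivalent to the original.
Here P = 'F(m)' and Q = 'Q(m)'.

If Q(m), then F(m).


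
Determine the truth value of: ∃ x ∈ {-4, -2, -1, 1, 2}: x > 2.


Evaluate the predicate on each element: -4:F, -2:F, -1:F, 1:F, 2:F.
No element satisfies the predicate.

F


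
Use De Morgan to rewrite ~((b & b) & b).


De Morgan: the negation of a conjunction is the disjunction of the negations.
Distribute ~ across &, flipping it to |, and negate each literal.

((~b) | (~b)) | (~b)


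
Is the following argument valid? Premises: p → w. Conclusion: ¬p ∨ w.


This matches the form of material implication: the conclusion follows in every model of the premises.

Valid.


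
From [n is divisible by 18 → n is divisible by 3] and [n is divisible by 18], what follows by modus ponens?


Modus ponens: from (P → Q) and P, infer Q.
P = 'n is divisible by 18' is asserted, and P → Q holds, so Q follows.

n is divisible by 3.


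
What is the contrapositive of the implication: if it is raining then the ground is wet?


The contrapositive of (P → Q) is (¬Q → ¬P); it is logically equivalent to the original.
Here P = 'it is raining' and Q = 'the ground is wet'.

If not (the ground is wet), then not (it is raining).


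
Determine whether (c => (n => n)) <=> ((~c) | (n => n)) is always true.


Build the truth table over {c, n}:
c | n | φ
---------
False | False | True
True | False | True
False | True | True
True | True | True
Every row evaluates to true.

Yes, it is a tautology.


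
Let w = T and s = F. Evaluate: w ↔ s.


Biconditional is true when both operands have the same truth value.
Substitute: w=T, s=F.
T ↔ F evaluates to F.

F


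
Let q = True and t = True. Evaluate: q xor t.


Exclusive or is true when exactly one operand is true.
Substitute: q=True, t=True.
True xor True evaluates to False.

False


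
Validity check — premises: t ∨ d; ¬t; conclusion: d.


This matches the form of disjunctive syllogism: the conclusion follows in every model of the premises.

Valid.


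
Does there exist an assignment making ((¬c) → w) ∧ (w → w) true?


Search for a satisfying assignment over {c, w}.
Try c=T, w=F: the formula evaluates to T.
A satisfying assignment exists.

Satisfiable.


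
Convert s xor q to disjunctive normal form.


Step 1: s ⊕ q is true exactly when they disagree: (s ∧ ¬q) ∨ (¬s ∧ q).

(s & (~q)) | ((~s) & q)


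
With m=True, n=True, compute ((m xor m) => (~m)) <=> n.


Substitute m=True, n=True:
m xor m = True xor True = False
~m = False
(m xor m) => (~m) = False => False = True
((m xor m) => (~m)) <=> n = True <=> True = True

True


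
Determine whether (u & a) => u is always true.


Build the truth table over {a, u}:
a | u | φ
---------
False | False | True
True | False | True
False | True | True
True | True | True
Every row evaluates to true.

Yes, it is a tautology.


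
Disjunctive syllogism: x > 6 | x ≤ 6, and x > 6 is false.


Disjunctive syllogism: from (P ∨ Q) and ¬P, infer Q.
One disjunct, 'x > 6', is ruled out; the other must hold.

x ≤ 6


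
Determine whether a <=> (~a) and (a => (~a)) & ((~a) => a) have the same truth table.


Compare truth tables:
a | φ | ψ
---------
False | False | False
True | False | False
The columns φ and ψ agree on every row.

Yes, they are logically equivalent.


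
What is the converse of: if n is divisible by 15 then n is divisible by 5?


The converse of (P → Q) is (Q → P). It is not in general equivalent to the original.
Here P = 'n is divisible by 15' and Q = 'n is divisible by 5'.

If n is divisible by 5, then n is divisible by 15.


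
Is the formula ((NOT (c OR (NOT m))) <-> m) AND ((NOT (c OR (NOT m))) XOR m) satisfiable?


Check all 4 assignments over {c, m}:
c | m | φ
---------
F | F | F
T | F | F
F | T | F
T | T | F
No assignment makes the formula true.

Unsatisfiable.


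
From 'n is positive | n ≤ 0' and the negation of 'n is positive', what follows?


Disjunctive syllogism: from (P ∨ Q) and ¬P, infer Q.
One disjunct, 'n is positive', is ruled out; the other must hold.

n ≤ 0


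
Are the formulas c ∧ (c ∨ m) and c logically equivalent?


Compare truth tables:
c | m | φ | ψ
-------------
F | F | F | F
T | F | T | T
F | T | F | F
T | T | T | T
The columns φ and ψ agree on every row.

Yes, they are logically equivalent.


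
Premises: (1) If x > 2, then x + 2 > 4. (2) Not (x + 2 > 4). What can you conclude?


Modus tollens: from (P → Q) and ¬Q, infer ¬P.
Q = 'x + 2 > 4' is denied; since P → Q, P must also fail.

Not (x > 2).


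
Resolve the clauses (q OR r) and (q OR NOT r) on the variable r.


The clauses contain complementary literals r and NOTr.
Resolution eliminates this pair and disjoins the remaining literals (merging duplicates).

q


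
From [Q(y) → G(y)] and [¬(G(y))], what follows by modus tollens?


Modus tollens: from (P → Q) and ¬Q, infer ¬P.
Q = 'G(y)' is denied; since P → Q, P must also fail.

Not (Q(y)).


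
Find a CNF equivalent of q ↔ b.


Step 1: Rewrite q ↔ b as (q → b) ∧ (b → q).
Step 2: Rewrite each implication as a disjunction.

((¬q) ∨ b) ∧ ((¬b) ∨ q)


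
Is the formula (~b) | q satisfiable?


Search for a satisfying assignment over {b, q}.
Try b=False, q=False: the formula evaluates to True.
A satisfying assignment exists.

Satisfiable.


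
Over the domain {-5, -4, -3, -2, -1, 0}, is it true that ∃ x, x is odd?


Evaluate the predicate on each element: -5:T, -4:F, -3:T, -2:F, -1:T, 0:F.
Witness x = -5 satisfies the predicate.

T


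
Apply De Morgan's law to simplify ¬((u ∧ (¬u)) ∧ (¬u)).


De Morgan: the negation of a conjunction is the disjunction of the negations.
Distribute ¬ across ∧, flipping it to ∨, and negate each literal.

((¬u) ∨ u) ∨ u


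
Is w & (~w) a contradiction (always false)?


Truth table over {w}:
w | φ
-----
False | False
True | False
Every row is false.

Yes, it is a contradiction.


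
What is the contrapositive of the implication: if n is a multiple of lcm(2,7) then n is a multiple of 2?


The contrapositive of (P → Q) is (¬Q → ¬P); it is logically equivalent to the original.
Here P = 'n is a multiple of lcm(2,7)' and Q = 'n is a multiple of 2'.

If not (n is a multiple of 2), then not (n is a multiple of lcm(2,7)).


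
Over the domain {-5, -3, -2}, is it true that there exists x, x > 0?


Evaluate the predicate on each element: -5:F, -3:F, -2:F.
No element satisfies the predicate.

F


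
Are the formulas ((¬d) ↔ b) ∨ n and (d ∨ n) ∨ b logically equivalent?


Compare truth tables:
b | d | n | φ | ψ
-----------------
F | F | F | F | F
T | F | F | T | T
F | T | F | T | T
T | T | F | F | T
F | F | T | T | T
T | F | T | T | T
F | T | T | T | T
T | T | T | T | T
They differ at row 4 (b=T, d=T, n=F): φ=F but ψ=T.

No, they are not logically equivalent.


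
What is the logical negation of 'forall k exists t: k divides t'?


Negation flips each quantifier (∀↔∃) and negates the inner predicate.
¬(forall k exists t: φ) = exists k forall t: ¬φ.

exists k forall t: ~(k divides t)


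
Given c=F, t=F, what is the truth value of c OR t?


Disjunction is false only when both operands are false.
Substitute: c=F, t=F.
F OR F evaluates to F.

F


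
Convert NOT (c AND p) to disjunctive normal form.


Step 1: Apply De Morgan: ¬(c ∧ p) = ¬c ∨ ¬p.

(NOT c) OR (NOT p)


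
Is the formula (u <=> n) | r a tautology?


Build the truth table over {n, r, u}:
n | r | u | φ
-------------
False | False | False | True
True | False | False | False
False | True | False | True
True | True | False | True
False | False | True | False
True | False | True | True
False | True | True | True
True | True | True | True
Counterexample at row 2: with n=True, r=False, u=False, the formula is False.

No, it is not a tautology.


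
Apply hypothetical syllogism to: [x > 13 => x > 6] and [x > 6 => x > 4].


Hypothetical syllogism: from (P → Q) and (Q → R), infer (P → R).
Chain the two implications through the shared middle term 'x > 6'.

x > 13 => x > 4


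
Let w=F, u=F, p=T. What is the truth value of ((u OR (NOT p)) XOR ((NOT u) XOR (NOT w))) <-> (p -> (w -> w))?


Substitute w=F, u=F, p=T:
NOT p = F
u OR (NOT p) = F OR F = F
NOT u = T
NOT w = T
(NOT u) XOR (NOT w) = T XOR T = F
(u OR (NOT p)) XOR ((NOT u) XOR (NOT w)) = F XOR F = F
w -> w = F -> F = T
p -> (w -> w) = T -> T = T
((u OR (NOT p)) XOR ((NOT u) XOR (NOT w))) <-> (p -> (w -> w)) = F <-> T = F

F


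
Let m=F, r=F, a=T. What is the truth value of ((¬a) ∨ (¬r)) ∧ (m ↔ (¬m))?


Substitute m=F, r=F, a=T:
¬a = F
¬r = T
(¬a) ∨ (¬r) = F ∨ T = T
¬m = T
m ↔ (¬m) = F ↔ T = F
((¬a) ∨ (¬r)) ∧ (m ↔ (¬m)) = T ∧ F = F

F


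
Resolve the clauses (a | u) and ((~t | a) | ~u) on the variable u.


The clauses contain complementary literals u and ~u.
Resolution eliminates this pair and disjoins the remaining literals (merging duplicates).

(a | ~t)


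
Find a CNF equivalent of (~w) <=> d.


Step 1: Rewrite (¬w) ↔ d as ((¬w) → d) ∧ (d → (¬w)).
Step 2: Rewrite each implication as a disjunction.
Step 3: Eliminate any double negations (¬¬X = X).

(w | d) & ((~d) | (~w))


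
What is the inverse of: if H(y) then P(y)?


The inverse of (P → Q) is (¬P → ¬Q). It is equivalent to the converse, not to the original.
Here P = 'H(y)' and Q = 'P(y)'.

If not (H(y)), then not (P(y)).


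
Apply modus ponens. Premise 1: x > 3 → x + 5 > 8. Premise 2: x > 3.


Modus ponens: from (P → Q) and P, infer Q.
P = 'x > 3' is asserted, and P → Q holds, so Q follows.

x + 5 > 8.


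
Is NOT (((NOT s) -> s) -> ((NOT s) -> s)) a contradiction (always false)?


Truth table over {s}:
s | φ
-----
F | F
T | F
Every row is false.

Yes, it is a contradiction.


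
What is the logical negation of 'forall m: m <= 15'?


¬(forall x: φ) = exists x: ¬φ, and ¬(exists x: φ) = forall x: ¬φ.
Apply to the universal statement.

exists m: ~(m <= 15)


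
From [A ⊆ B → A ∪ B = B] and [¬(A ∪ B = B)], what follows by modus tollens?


Modus tollens: from (P → Q) and ¬Q, infer ¬P.
Q = 'A ∪ B = B' is denied; since P → Q, P must also fail.

Not (A ⊆ B).


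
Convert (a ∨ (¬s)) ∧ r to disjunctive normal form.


Step 1: Distribute ∧ over ∨: (a ∨ (¬s)) ∧ r = (a ∧ r) ∨ ((¬s) ∧ r).

(a ∧ r) ∨ ((¬s) ∧ r)


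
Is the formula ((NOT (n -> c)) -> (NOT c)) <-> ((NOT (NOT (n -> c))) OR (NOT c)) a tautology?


Build the truth table over {c, n}:
c | n | φ
---------
F | F | T
T | F | T
F | T | T
T | T | T
Every row evaluates to true.

Yes, it is a tautology.


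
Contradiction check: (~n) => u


Truth table over {n, u}:
n | u | φ
---------
False | False | False
True | False | True
False | True | True
True | True | True
Satisfying assignment at row 2: n=True, u=False gives True.

No, it is not a contradiction.


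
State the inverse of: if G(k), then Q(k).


The inverse of (P → Q) is (¬P → ¬Q). It is equivalent to the converse, not to the original.
Here P = 'G(k)' and Q = 'Q(k)'.

If not (G(k)), then not (Q(k)).


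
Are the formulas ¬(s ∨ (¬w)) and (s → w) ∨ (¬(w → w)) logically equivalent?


Compare truth tables:
s | w | φ | ψ
-------------
F | F | F | T
T | F | F | F
F | T | T | T
T | T | F | T
They differ at row 1 (s=F, w=F): φ=F but ψ=T.

No, they are not logically equivalent.


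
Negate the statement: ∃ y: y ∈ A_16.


¬(∀ x: φ) = ∃ x: ¬φ, and ¬(∃ x: φ) = ∀ x: ¬φ.
Apply to the existential statement.

∀ y: ¬(y ∈ A_16)


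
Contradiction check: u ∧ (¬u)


Truth table over {u}:
u | φ
-----
F | F
T | F
Every row is false.

Yes, it is a contradiction.


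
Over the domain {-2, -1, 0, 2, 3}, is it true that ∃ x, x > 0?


Evaluate the predicate on each element: -2:F, -1:F, 0:F, 2:T, 3:T.
Witness x = 2 satisfies the predicate.

T


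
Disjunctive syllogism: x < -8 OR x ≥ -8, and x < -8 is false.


Disjunctive syllogism: from (P ∨ Q) and ¬P, infer Q.
One disjunct, 'x < -8', is ruled out; the other must hold.

x ≥ -8


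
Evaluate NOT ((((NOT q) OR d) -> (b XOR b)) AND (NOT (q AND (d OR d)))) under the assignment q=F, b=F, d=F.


Substitute q=F, b=F, d=F:
NOT q = T
(NOT q) OR d = T OR F = T
b XOR b = F XOR F = F
((NOT q) OR d) -> (b XOR b) = T -> F = F
d OR d = F OR F = F
q AND (d OR d) = F AND F = F
NOT (q AND (d OR d)) = T
(((NOT q) OR d) -> (b XOR b)) AND (NOT (q AND (d OR d))) = F AND T = F
NOT ((((NOT q) OR d) -> (b XOR b)) AND (NOT (q AND (d OR d)))) = T

T


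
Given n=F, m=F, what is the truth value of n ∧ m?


Conjunction is true only when both operands are true.
Substitute: n=F, m=F.
F ∧ F evaluates to F.

F


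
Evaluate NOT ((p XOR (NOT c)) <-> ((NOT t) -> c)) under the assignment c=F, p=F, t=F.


Substitute c=F, p=F, t=F:
NOT c = T
p XOR (NOT c) = F XOR T = T
NOT t = T
(NOT t) -> c = T -> F = F
(p XOR (NOT c)) <-> ((NOT t) -> c) = T <-> F = F
NOT ((p XOR (NOT c)) <-> ((NOT t) -> c)) = T

T


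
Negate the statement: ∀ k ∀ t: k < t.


Negation flips each quantifier (∀↔∃) and negates the inner predicate.
¬(∀ k ∀ t: φ) = ∃ k ∃ t: ¬φ.

∃ k ∃ t: ¬(k < t)


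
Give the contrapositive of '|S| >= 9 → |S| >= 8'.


The contrapositive of (P → Q) is (¬Q → ¬P); it is logically equivalent to the original.
Here P = '|S| >= 9' and Q = '|S| >= 8'.

If not (|S| >= 8), then not (|S| >= 9).


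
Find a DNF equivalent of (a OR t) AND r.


Step 1: Distribute ∧ over ∨: (a ∨ t) ∧ r = (a ∧ r) ∨ (t ∧ r).

(a AND r) OR (t AND r)


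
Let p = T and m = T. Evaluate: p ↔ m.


Biconditional is true when both operands have the same truth value.
Substitute: p=T, m=T.
T ↔ T evaluates to T.

T


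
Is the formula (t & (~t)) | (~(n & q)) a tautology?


Build the truth table over {n, q, t}:
n | q | t | φ
-------------
False | False | False | True
True | False | False | True
False | True | False | True
True | True | False | False
False | False | True | True
True | False | True | True
False | True | True | True
True | True | True | False
Counterexample at row 4: with n=True, q=True, t=False, the formula is False.

No, it is not a tautology.


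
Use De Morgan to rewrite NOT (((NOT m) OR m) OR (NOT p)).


De Morgan: the negation of a disjunction is the conjunction of the negations.
Distribute NOT across OR, flipping it to AND, and negate each literal.

(m AND (NOT m)) AND p


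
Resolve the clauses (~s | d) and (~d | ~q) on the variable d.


The clauses contain complementary literals d and ~d.
Resolution eliminates this pair and disjoins the remaining literals (merging duplicates).

(~s | ~q)


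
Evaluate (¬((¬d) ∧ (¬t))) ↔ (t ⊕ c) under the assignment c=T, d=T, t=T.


Substitute c=T, d=T, t=T:
¬d = F
¬t = F
(¬d) ∧ (¬t) = F ∧ F = F
¬((¬d) ∧ (¬t)) = T
t ⊕ c = T ⊕ T = F
(¬((¬d) ∧ (¬t))) ↔ (t ⊕ c) = T ↔ F = F

F


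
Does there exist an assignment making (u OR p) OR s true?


Search for a satisfying assignment over {p, s, u}.
Try p=T, s=F, u=F: the formula evaluates to T.
A satisfying assignment exists.

Satisfiable.


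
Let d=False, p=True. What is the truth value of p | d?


Substitute d=False, p=True:
p | d = True | False = True

True


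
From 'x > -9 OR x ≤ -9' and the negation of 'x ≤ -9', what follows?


Disjunctive syllogism: from (P ∨ Q) and ¬P, infer Q.
One disjunct, 'x ≤ -9', is ruled out; the other must hold.

x > -9


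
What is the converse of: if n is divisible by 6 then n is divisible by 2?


The converse of (P → Q) is (Q → P). It is not in general equivalent to the original.
Here P = 'n is divisible by 6' and Q = 'n is divisible by 2'.

If n is divisible by 2, then n is divisible by 6.


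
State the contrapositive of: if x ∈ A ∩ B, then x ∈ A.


The contrapositive of (P → Q) is (¬Q → ¬P); it is logically equivalent to the original.
Here P = 'x ∈ A ∩ B' and Q = 'x ∈ A'.

If not (x ∈ A), then not (x ∈ A ∩ B).


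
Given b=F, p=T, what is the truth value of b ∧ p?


Conjunction is true only when both operands are true.
Substitute: b=F, p=T.
F ∧ T evaluates to F.

F


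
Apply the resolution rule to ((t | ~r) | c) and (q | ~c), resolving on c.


The clauses contain complementary literals c and ~c.
Resolution eliminates this pair and disjoins the remaining literals (merging duplicates).

((t | ~r) | q)


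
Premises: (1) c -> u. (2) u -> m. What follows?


Hypothetical syllogism: from (P → Q) and (Q → R), infer (P → R).
Chain the two implications through the shared middle term 'u'.

c -> m


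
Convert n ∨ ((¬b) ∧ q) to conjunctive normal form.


Step 1: Distribute ∨ over ∧: n ∨ ((¬b) ∧ q) = (n ∨ (¬b)) ∧ (n ∨ q).

(n ∨ (¬b)) ∧ (n ∨ q)


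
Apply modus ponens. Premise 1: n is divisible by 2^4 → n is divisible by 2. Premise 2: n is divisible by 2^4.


Modus ponens: from (P → Q) and P, infer Q.
P = 'n is divisible by 2^4' is asserted, and P → Q holds, so Q follows.

n is divisible by 2.


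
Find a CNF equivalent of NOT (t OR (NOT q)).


Step 1: Apply De Morgan: ¬(t ∨ (¬q)) = ¬t ∧ ¬(¬q).
Step 2: Eliminate any double negations (¬¬X = X).

(NOT t) AND q


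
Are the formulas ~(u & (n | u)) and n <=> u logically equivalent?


Compare truth tables:
n | u | φ | ψ
-------------
False | False | True | True
True | False | True | False
False | True | False | False
True | True | False | True
They differ at row 2 (n=True, u=False): φ=True but ψ=False.

No, they are not logically equivalent.


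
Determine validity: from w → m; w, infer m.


This matches the form of modus ponens: the conclusion follows in every model of the premises.

Valid.


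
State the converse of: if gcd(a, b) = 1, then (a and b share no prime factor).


The converse of (P → Q) is (Q → P). It is not in general equivalent to the original.
Here P = 'gcd(a, b) = 1' and Q = '(a and b share no prime factor)'.

If (a and b share no prime factor), then gcd(a, b) = 1.


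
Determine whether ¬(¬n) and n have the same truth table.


Compare truth tables:
n | φ | ψ
---------
F | F | F
T | T | T
The columns φ and ψ agree on every row.

Yes, they are logically equivalent.


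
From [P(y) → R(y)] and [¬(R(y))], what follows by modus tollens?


Modus tollens: from (P → Q) and ¬Q, infer ¬P.
Q = 'R(y)' is denied; since P → Q, P must also fail.

Not (P(y)).


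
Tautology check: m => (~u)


Build the truth table over {m, u}:
m | u | φ
---------
False | False | True
True | False | True
False | True | True
True | True | False
Counterexample at row 4: with m=True, u=True, the formula is False.

No, it is not a tautology.


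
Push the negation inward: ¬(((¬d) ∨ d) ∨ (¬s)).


De Morgan: the negation of a disjunction is the conjunction of the negations.
Distribute ¬ across ∨, flipping it to ∧, and negate each literal.

(d ∧ (¬d)) ∧ s


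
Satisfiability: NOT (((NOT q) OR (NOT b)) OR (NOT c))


Search for a satisfying assignment over {b, c, q}.
Try b=T, c=T, q=T: the formula evaluates to T.
A satisfying assignment exists.

Satisfiable.


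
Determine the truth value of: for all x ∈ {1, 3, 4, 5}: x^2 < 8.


Evaluate the predicate on each element: 1:T, 3:F, 4:F, 5:F.
Counterexample x = 3 fails the predicate.

F


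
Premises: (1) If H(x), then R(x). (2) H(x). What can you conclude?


Modus ponens: from (P → Q) and P, infer Q.
P = 'H(x)' is asserted, and P → Q holds, so Q follows.

R(x).


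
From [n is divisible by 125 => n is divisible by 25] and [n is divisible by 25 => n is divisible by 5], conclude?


Hypothetical syllogism: from (P → Q) and (Q → R), infer (P → R).
Chain the two implications through the shared middle term 'n is divisible by 25'.

n is divisible by 125 => n is divisible by 5


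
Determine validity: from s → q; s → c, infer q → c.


This is (no valid rule). There exist truth assignments where the premises are all true but the conclusion is false.

Invalid.


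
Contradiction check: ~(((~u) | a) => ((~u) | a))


Truth table over {a, u}:
a | u | φ
---------
False | False | False
True | False | False
False | True | False
True | True | False
Every row is false.

Yes, it is a contradiction.


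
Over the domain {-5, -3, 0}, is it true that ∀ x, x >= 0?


Evaluate the predicate on each element: -5:F, -3:F, 0:T.
Counterexample x = -5 fails the predicate.

F


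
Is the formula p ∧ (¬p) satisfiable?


Check all 2 assignments over {p}:
p | φ
-----
F | F
T | F
No assignment makes the formula true.

Unsatisfiable.
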